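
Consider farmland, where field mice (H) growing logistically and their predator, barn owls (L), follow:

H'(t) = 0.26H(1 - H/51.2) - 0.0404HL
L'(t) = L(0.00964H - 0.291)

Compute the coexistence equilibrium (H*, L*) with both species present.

H* ≈ 30.2, L* ≈ 2.64

From dL/dt = 0 with L > 0: 0.00964H* = 0.291, so H* = 30.2.
Substitute into dH/dt = 0: 0.26(1 - 30.2/51.2) = 0.0404L*.
The bracket is 0.41, giving L* = 0.107/0.0404 = 2.64.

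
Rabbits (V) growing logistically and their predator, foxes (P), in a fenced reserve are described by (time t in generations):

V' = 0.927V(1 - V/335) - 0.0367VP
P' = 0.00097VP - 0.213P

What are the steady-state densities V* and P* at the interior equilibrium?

V* ≈ 220, P* ≈ 8.7

From dP/dt = 0 with P > 0: 0.00097V* = 0.213, so V* = 220.
Substitute into dV/dt = 0: 0.927(1 - 220/335) = 0.0367P*.
The bracket is 0.345, giving P* = 0.319/0.0367 = 8.7.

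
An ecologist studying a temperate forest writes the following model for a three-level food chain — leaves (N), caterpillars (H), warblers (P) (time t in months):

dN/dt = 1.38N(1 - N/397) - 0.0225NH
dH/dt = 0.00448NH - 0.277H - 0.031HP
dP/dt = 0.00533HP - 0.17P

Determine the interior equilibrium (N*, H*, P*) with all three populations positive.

N* ≈ 191, H* ≈ 31.9, P* ≈ 18.6

From dP/dt = 0: 0.00533H* = 0.17, so H* = 31.9.
From dN/dt = 0: 1.38(1 - N*/397) = 0.0225·31.9, giving N* = 397·(1 - 0.52) = 191.
From dH/dt = 0: 0.00448·191 - 0.277 = 0.031P*, so P* = 0.577/0.031 = 18.6.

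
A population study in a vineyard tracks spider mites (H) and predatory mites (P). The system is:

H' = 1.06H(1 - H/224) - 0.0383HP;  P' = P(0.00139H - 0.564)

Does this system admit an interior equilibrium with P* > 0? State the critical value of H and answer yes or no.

The predator equation gives dP/dt > 0 only when H > 0.564/0.00139 = 406.
Without the predator, H → K = 224. Since 224 < 406, the predator cannot invade.

Threshold H = 406; K < 406, so no, the predator goes extinct.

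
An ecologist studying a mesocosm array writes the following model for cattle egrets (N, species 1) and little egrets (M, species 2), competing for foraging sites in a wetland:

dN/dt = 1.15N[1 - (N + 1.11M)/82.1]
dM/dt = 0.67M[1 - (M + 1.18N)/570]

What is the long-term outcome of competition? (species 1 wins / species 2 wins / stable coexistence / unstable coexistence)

species 2 excludes species 1

Compare the nullcline intercepts: K1/α12 = 82.1/1.11 = 74 < K2 = 570; K2/α21 = 570/1.18 = 483 > K1 = 82.1.
Since the inequalities point opposite ways, species 2 can invade but species 1 cannot.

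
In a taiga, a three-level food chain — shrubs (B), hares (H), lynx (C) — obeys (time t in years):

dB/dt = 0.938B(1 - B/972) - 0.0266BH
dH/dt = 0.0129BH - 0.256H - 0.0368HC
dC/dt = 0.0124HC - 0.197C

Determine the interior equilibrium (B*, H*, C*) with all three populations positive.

From dC/dt = 0: 0.0124H* = 0.197, so H* = 15.9.
From dB/dt = 0: 0.938(1 - B*/972) = 0.0266·15.9, giving B* = 972·(1 - 0.451) = 534.
From dH/dt = 0: 0.0129·534 - 0.256 = 0.0368C*, so C* = 6.63/0.0368 = 180.

B* ≈ 534, H* ≈ 15.9, C* ≈ 180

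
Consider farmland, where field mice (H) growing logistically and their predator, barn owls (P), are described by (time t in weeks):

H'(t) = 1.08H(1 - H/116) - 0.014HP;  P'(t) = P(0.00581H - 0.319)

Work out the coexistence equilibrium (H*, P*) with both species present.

From dP/dt = 0 with P > 0: 0.00581H* = 0.319, so H* = 54.9.
Substitute into dH/dt = 0: 1.08(1 - 54.9/116) = 0.014P*.
The bracket is 0.527, giving P* = 0.569/0.014 = 40.6.

H* ≈ 54.9, P* ≈ 40.6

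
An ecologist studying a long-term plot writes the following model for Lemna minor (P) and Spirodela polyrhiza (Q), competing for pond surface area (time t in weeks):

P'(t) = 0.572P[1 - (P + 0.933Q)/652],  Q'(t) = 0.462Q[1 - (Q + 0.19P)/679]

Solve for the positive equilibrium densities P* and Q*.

Setting both brackets to zero gives the nullclines P + 0.933Q = 652 and 0.19P + Q = 679.
Substituting Q = 679 - 0.19P into the first: P(1 - 0.933·0.19) = 652 - 0.933·679.
So P* = 18.5/0.823 = 22.5, and then Q* = 679 - 0.19·22.5 = 675.

P* ≈ 22.5, Q* ≈ 675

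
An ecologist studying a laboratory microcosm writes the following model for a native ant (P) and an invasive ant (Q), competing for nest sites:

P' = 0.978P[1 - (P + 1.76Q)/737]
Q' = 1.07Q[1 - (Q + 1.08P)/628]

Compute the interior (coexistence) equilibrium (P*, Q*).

P* ≈ 409, Q* ≈ 186

Setting both brackets to zero gives the nullclines P + 1.76Q = 737 and 1.08P + Q = 628.
Substituting Q = 628 - 1.08P into the first: P(1 - 1.76·1.08) = 737 - 1.76·628.
So P* = -368/-0.901 = 409, and then Q* = 628 - 1.08·409 = 186.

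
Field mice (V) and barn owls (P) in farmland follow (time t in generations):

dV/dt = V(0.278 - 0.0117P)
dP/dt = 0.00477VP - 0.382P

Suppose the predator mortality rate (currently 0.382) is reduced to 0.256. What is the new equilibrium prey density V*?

At the interior fixed point, setting dP/dt = 0 with P > 0 fixes V* = (predator death rate)/(VP coefficient) — independent of the other coefficients.
With the change, V* = 0.256/0.00477 = 53.7; it falls from 80.1.

V* ≈ 53.7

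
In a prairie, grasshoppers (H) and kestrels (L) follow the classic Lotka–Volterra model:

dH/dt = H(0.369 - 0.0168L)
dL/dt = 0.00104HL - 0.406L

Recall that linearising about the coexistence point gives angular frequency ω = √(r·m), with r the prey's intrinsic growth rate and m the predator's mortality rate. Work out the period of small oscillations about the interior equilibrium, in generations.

T ≈ 16.2 generations

Here r = 0.369 and m = 0.406, so r·m = 0.15.
ω = √0.15 = 0.387 per generation, hence T = 2π/ω ≈ 16.2 generations.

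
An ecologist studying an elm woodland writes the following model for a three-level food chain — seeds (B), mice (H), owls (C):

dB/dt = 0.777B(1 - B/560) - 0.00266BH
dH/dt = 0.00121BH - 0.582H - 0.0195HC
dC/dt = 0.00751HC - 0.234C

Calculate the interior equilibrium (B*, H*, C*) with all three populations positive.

From dC/dt = 0: 0.00751H* = 0.234, so H* = 31.2.
From dB/dt = 0: 0.777(1 - B*/560) = 0.00266·31.2, giving B* = 560·(1 - 0.107) = 500.
From dH/dt = 0: 0.00121·500 - 0.582 = 0.0195C*, so C* = 0.0233/0.0195 = 1.2.

B* ≈ 500, H* ≈ 31.2, C* ≈ 1.2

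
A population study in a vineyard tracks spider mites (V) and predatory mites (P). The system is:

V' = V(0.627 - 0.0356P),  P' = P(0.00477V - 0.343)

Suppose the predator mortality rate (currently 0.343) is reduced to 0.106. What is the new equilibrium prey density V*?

At the interior fixed point, setting dP/dt = 0 with P > 0 fixes V* = (predator death rate)/(VP coefficient) — independent of the other coefficients.
With the change, V* = 0.106/0.00477 = 22.2; it falls from 71.9.

V* ≈ 22.2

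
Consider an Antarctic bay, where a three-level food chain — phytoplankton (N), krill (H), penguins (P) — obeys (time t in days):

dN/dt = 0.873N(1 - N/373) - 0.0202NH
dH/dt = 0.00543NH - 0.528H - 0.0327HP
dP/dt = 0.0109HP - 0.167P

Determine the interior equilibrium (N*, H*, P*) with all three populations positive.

From dP/dt = 0: 0.0109H* = 0.167, so H* = 15.3.
From dN/dt = 0: 0.873(1 - N*/373) = 0.0202·15.3, giving N* = 373·(1 - 0.355) = 241.
From dH/dt = 0: 0.00543·241 - 0.528 = 0.0327P*, so P* = 0.779/0.0327 = 23.8.

N* ≈ 241, H* ≈ 15.3, P* ≈ 23.8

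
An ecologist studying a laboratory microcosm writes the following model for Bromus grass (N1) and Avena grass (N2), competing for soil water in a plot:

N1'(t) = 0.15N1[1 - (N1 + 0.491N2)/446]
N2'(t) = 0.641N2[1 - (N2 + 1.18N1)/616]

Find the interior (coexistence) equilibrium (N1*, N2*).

Setting both brackets to zero gives the nullclines N1 + 0.491N2 = 446 and 1.18N1 + N2 = 616.
Substituting N2 = 616 - 1.18N1 into the first: N1(1 - 0.491·1.18) = 446 - 0.491·616.
So N1* = 144/0.421 = 341, and then N2* = 616 - 1.18·341 = 213.

N1* ≈ 341, N2* ≈ 213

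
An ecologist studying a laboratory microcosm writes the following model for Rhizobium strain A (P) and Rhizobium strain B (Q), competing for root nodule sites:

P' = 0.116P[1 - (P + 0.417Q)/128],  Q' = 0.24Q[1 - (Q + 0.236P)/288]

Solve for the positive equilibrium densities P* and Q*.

Setting both brackets to zero gives the nullclines P + 0.417Q = 128 and 0.236P + Q = 288.
Substituting Q = 288 - 0.236P into the first: P(1 - 0.417·0.236) = 128 - 0.417·288.
So P* = 7.9/0.902 = 8.77, and then Q* = 288 - 0.236·8.77 = 286.

P* ≈ 8.77, Q* ≈ 286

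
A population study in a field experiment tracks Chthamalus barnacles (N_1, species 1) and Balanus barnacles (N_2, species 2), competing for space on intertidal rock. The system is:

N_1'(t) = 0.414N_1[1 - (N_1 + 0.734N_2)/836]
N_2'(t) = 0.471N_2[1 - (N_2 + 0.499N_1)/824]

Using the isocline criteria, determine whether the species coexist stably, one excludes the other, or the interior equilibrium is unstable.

stable coexistence

Compare the nullcline intercepts: K1/α12 = 836/0.734 = 1140 > K2 = 824; K2/α21 = 824/0.499 = 1650 > K1 = 836.
Since both inequalities hold, each species can invade when rare, so the interior equilibrium is stable.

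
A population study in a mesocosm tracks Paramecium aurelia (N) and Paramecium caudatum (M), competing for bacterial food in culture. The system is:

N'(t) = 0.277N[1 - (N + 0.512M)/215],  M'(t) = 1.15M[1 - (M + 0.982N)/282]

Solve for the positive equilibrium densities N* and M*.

Setting both brackets to zero gives the nullclines N + 0.512M = 215 and 0.982N + M = 282.
Substituting M = 282 - 0.982N into the first: N(1 - 0.512·0.982) = 215 - 0.512·282.
So N* = 70.6/0.497 = 142, and then M* = 282 - 0.982·142 = 143.

N* ≈ 142, M* ≈ 143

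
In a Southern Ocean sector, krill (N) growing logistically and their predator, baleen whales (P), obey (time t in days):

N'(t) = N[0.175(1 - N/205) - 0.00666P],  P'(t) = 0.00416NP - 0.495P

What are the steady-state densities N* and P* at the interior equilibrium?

N* ≈ 119, P* ≈ 11

From dP/dt = 0 with P > 0: 0.00416N* = 0.495, so N* = 119.
Substitute into dN/dt = 0: 0.175(1 - 119/205) = 0.00666P*.
The bracket is 0.42, giving P* = 0.0734/0.00666 = 11.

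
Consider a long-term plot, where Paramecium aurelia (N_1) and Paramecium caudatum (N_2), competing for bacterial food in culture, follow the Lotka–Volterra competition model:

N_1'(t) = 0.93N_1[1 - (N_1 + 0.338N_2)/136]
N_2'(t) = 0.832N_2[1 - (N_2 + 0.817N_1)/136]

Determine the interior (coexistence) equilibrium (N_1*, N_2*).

Setting both brackets to zero gives the nullclines N_1 + 0.338N_2 = 136 and 0.817N_1 + N_2 = 136.
Substituting N_2 = 136 - 0.817N_1 into the first: N_1(1 - 0.338·0.817) = 136 - 0.338·136.
So N_1* = 90/0.724 = 124, and then N_2* = 136 - 0.817·124 = 34.4.

N_1* ≈ 124, N_2* ≈ 34.4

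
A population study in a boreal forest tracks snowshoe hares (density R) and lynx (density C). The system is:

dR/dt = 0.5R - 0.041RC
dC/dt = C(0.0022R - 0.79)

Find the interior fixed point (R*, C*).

Set dC/dt = 0 with C > 0: 0.0022R - 0.79 = 0, so R* = 0.79/0.0022 = 359.
Set dR/dt = 0 with R > 0: 0.5 - 0.041C = 0, so C* = 0.5/0.041 = 12.2.

R* ≈ 359, C* ≈ 12.2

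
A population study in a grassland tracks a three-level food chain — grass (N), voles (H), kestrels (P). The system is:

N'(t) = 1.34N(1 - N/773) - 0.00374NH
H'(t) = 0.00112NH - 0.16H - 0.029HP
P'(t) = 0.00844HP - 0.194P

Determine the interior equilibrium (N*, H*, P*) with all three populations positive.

N* ≈ 723, H* ≈ 23, P* ≈ 22.4

From dP/dt = 0: 0.00844H* = 0.194, so H* = 23.
From dN/dt = 0: 1.34(1 - N*/773) = 0.00374·23, giving N* = 773·(1 - 0.0642) = 723.
From dH/dt = 0: 0.00112·723 - 0.16 = 0.029P*, so P* = 0.65/0.029 = 22.4.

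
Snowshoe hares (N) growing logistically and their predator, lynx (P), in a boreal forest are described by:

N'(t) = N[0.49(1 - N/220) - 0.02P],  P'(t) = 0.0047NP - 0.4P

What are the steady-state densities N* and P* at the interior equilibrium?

From dP/dt = 0 with P > 0: 0.0047N* = 0.4, so N* = 85.1.
Substitute into dN/dt = 0: 0.49(1 - 85.1/220) = 0.02P*.
The bracket is 0.613, giving P* = 0.3/0.02 = 15.

N* ≈ 85.1, P* ≈ 15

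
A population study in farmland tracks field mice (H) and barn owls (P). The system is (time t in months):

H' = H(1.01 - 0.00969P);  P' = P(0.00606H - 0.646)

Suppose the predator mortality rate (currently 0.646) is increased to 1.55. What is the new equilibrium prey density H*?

At the interior fixed point, setting dP/dt = 0 with P > 0 fixes H* = (predator death rate)/(HP coefficient) — independent of the other coefficients.
With the change, H* = 1.55/0.00606 = 256; it rises from 107.

H* ≈ 256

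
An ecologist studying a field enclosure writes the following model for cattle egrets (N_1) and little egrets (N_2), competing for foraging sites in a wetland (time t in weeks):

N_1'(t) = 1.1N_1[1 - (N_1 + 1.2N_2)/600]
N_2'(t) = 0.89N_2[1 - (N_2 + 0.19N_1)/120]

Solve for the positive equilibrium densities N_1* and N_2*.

Setting both brackets to zero gives the nullclines N_1 + 1.2N_2 = 600 and 0.19N_1 + N_2 = 120.
Substituting N_2 = 120 - 0.19N_1 into the first: N_1(1 - 1.2·0.19) = 600 - 1.2·120.
So N_1* = 456/0.772 = 591, and then N_2* = 120 - 0.19·591 = 7.77.

N_1* ≈ 591, N_2* ≈ 7.77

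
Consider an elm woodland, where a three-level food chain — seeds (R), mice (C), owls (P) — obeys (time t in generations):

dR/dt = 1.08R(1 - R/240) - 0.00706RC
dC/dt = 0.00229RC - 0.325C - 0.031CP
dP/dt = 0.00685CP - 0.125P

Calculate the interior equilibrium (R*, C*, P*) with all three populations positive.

From dP/dt = 0: 0.00685C* = 0.125, so C* = 18.2.
From dR/dt = 0: 1.08(1 - R*/240) = 0.00706·18.2, giving R* = 240·(1 - 0.119) = 211.
From dC/dt = 0: 0.00229·211 - 0.325 = 0.031P*, so P* = 0.159/0.031 = 5.13.

R* ≈ 211, C* ≈ 18.2, P* ≈ 5.13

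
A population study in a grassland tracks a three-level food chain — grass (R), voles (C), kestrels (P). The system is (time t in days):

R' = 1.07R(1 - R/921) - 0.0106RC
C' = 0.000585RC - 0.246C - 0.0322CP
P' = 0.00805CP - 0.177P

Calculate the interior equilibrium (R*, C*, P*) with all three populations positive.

From dP/dt = 0: 0.00805C* = 0.177, so C* = 22.
From dR/dt = 0: 1.07(1 - R*/921) = 0.0106·22, giving R* = 921·(1 - 0.218) = 720.
From dC/dt = 0: 0.000585·720 - 0.246 = 0.0322P*, so P* = 0.175/0.0322 = 5.45.

R* ≈ 720, C* ≈ 22, P* ≈ 5.45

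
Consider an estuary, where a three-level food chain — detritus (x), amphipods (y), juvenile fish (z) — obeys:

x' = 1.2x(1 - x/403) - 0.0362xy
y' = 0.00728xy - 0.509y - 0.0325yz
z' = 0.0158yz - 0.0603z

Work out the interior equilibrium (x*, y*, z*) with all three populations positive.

From dz/dt = 0: 0.0158y* = 0.0603, so y* = 3.82.
From dx/dt = 0: 1.2(1 - x*/403) = 0.0362·3.82, giving x* = 403·(1 - 0.115) = 357.
From dy/dt = 0: 0.00728·357 - 0.509 = 0.0325z*, so z* = 2.09/0.0325 = 64.2.

x* ≈ 357, y* ≈ 3.82, z* ≈ 64.2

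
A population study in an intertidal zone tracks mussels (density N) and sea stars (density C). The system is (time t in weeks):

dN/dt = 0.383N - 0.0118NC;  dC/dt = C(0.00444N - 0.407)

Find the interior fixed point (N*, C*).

Set dC/dt = 0 with C > 0: 0.00444N - 0.407 = 0, so N* = 0.407/0.00444 = 91.7.
Set dN/dt = 0 with N > 0: 0.383 - 0.0118C = 0, so C* = 0.383/0.0118 = 32.5.

N* ≈ 91.7, C* ≈ 32.5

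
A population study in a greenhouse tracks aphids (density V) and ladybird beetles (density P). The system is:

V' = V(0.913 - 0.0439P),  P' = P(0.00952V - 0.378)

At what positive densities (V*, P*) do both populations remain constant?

Set dP/dt = 0 with P > 0: 0.00952V - 0.378 = 0, so V* = 0.378/0.00952 = 39.7.
Set dV/dt = 0 with V > 0: 0.913 - 0.0439P = 0, so P* = 0.913/0.0439 = 20.8.

V* ≈ 39.7, P* ≈ 20.8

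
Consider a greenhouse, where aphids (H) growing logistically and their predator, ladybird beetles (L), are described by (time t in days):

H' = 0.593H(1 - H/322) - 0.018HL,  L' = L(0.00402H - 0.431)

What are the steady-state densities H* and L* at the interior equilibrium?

H* ≈ 107, L* ≈ 22

From dL/dt = 0 with L > 0: 0.00402H* = 0.431, so H* = 107.
Substitute into dH/dt = 0: 0.593(1 - 107/322) = 0.018L*.
The bracket is 0.667, giving L* = 0.396/0.018 = 22.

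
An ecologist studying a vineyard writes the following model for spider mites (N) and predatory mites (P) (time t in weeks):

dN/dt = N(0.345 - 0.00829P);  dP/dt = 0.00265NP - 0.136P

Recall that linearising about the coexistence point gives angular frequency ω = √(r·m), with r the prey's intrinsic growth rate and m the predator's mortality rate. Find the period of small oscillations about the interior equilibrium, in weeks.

T ≈ 29 weeks

Here r = 0.345 and m = 0.136, so r·m = 0.0469.
ω = √0.0469 = 0.217 per week, hence T = 2π/ω ≈ 29 weeks.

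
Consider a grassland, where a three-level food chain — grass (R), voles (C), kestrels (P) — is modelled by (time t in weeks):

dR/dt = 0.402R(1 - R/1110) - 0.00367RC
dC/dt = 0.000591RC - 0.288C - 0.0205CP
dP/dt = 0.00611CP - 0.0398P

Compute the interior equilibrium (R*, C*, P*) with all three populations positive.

R* ≈ 1040, C* ≈ 6.51, P* ≈ 16

From dP/dt = 0: 0.00611C* = 0.0398, so C* = 6.51.
From dR/dt = 0: 0.402(1 - R*/1110) = 0.00367·6.51, giving R* = 1110·(1 - 0.0595) = 1040.
From dC/dt = 0: 0.000591·1040 - 0.288 = 0.0205P*, so P* = 0.329/0.0205 = 16.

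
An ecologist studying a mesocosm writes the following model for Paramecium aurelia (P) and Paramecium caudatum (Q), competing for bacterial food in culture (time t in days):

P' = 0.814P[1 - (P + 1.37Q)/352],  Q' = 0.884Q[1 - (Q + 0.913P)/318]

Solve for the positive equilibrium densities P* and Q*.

Setting both brackets to zero gives the nullclines P + 1.37Q = 352 and 0.913P + Q = 318.
Substituting Q = 318 - 0.913P into the first: P(1 - 1.37·0.913) = 352 - 1.37·318.
So P* = -83.7/-0.251 = 334, and then Q* = 318 - 0.913·334 = 13.5.

P* ≈ 334, Q* ≈ 13.5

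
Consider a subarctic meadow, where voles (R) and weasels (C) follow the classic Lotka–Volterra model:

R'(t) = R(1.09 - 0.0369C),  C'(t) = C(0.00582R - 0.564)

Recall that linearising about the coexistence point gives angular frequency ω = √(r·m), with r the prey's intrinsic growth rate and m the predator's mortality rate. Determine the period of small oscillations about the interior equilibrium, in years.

Here r = 1.09 and m = 0.564, so r·m = 0.615.
ω = √0.615 = 0.784 per year, hence T = 2π/ω ≈ 8.01 years.

T ≈ 8.01 years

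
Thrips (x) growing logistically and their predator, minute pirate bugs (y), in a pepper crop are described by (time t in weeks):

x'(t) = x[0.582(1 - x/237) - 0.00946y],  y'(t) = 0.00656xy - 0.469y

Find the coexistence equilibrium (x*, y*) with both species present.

x* ≈ 71.5, y* ≈ 43

From dy/dt = 0 with y > 0: 0.00656x* = 0.469, so x* = 71.5.
Substitute into dx/dt = 0: 0.582(1 - 71.5/237) = 0.00946y*.
The bracket is 0.698, giving y* = 0.406/0.00946 = 43.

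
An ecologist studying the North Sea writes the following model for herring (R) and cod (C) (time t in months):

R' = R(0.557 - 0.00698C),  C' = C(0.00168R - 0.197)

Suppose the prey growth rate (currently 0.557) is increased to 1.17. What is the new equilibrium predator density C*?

C* ≈ 168

At the interior fixed point, setting dR/dt = 0 with R > 0 fixes C* = (prey growth rate)/(RC coefficient) — independent of the other coefficients.
With the change, C* = 1.17/0.00698 = 168; it rises from 79.8.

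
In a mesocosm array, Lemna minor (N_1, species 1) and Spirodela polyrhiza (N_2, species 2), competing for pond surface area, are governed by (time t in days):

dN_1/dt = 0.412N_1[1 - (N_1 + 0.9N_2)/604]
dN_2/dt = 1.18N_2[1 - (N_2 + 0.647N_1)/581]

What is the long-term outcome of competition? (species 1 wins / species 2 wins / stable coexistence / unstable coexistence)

stable coexistence

Compare the nullcline intercepts: K1/α12 = 604/0.9 = 671 > K2 = 581; K2/α21 = 581/0.647 = 898 > K1 = 604.
Since both inequalities hold, each species can invade when rare, so the interior equilibrium is stable.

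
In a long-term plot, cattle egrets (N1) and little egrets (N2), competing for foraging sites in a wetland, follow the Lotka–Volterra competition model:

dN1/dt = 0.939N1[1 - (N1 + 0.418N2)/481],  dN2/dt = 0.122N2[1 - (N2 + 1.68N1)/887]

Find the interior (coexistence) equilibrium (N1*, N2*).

Setting both brackets to zero gives the nullclines N1 + 0.418N2 = 481 and 1.68N1 + N2 = 887.
Substituting N2 = 887 - 1.68N1 into the first: N1(1 - 0.418·1.68) = 481 - 0.418·887.
So N1* = 110/0.298 = 370, and then N2* = 887 - 1.68·370 = 265.

N1* ≈ 370, N2* ≈ 265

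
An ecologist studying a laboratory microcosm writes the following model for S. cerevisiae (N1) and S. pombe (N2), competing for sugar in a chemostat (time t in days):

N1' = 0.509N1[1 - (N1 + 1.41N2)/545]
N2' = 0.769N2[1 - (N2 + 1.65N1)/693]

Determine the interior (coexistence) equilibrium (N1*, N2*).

N1* ≈ 326, N2* ≈ 155

Setting both brackets to zero gives the nullclines N1 + 1.41N2 = 545 and 1.65N1 + N2 = 693.
Substituting N2 = 693 - 1.65N1 into the first: N1(1 - 1.41·1.65) = 545 - 1.41·693.
So N1* = -432/-1.33 = 326, and then N2* = 693 - 1.65·326 = 155.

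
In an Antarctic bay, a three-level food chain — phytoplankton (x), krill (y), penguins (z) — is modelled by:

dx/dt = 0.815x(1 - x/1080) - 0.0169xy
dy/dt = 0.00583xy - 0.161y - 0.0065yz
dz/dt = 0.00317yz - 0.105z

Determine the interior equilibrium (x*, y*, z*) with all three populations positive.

From dz/dt = 0: 0.00317y* = 0.105, so y* = 33.1.
From dx/dt = 0: 0.815(1 - x*/1080) = 0.0169·33.1, giving x* = 1080·(1 - 0.687) = 338.
From dy/dt = 0: 0.00583·338 - 0.161 = 0.0065z*, so z* = 1.81/0.0065 = 279.

x* ≈ 338, y* ≈ 33.1, z* ≈ 279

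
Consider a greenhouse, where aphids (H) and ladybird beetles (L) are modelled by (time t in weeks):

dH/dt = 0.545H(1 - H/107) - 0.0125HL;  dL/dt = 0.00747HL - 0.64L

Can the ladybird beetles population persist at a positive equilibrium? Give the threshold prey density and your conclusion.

The predator equation gives dL/dt > 0 only when H > 0.64/0.00747 = 85.7.
Without the predator, H → K = 107. Since 107 > 85.7, the predator can invade and persist.

Threshold H = 85.7; K > 85.7, so yes, the predator persists.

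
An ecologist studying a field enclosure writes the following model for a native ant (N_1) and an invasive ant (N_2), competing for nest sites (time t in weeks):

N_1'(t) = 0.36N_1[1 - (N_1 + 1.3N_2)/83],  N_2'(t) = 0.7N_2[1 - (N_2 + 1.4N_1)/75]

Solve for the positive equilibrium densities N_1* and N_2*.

Setting both brackets to zero gives the nullclines N_1 + 1.3N_2 = 83 and 1.4N_1 + N_2 = 75.
Substituting N_2 = 75 - 1.4N_1 into the first: N_1(1 - 1.3·1.4) = 83 - 1.3·75.
So N_1* = -14.5/-0.82 = 17.7, and then N_2* = 75 - 1.4·17.7 = 50.2.

N_1* ≈ 17.7, N_2* ≈ 50.2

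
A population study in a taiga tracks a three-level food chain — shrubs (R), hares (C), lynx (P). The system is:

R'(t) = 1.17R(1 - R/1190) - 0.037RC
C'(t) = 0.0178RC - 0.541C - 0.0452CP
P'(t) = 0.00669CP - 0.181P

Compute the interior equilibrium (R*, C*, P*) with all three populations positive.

From dP/dt = 0: 0.00669C* = 0.181, so C* = 27.1.
From dR/dt = 0: 1.17(1 - R*/1190) = 0.037·27.1, giving R* = 1190·(1 - 0.856) = 172.
From dC/dt = 0: 0.0178·172 - 0.541 = 0.0452P*, so P* = 2.52/0.0452 = 55.7.

R* ≈ 172, C* ≈ 27.1, P* ≈ 55.7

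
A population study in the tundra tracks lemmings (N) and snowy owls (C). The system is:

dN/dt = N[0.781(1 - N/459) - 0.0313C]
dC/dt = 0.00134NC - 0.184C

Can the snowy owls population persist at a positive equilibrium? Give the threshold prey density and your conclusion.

The predator equation gives dC/dt > 0 only when N > 0.184/0.00134 = 137.
Without the predator, N → K = 459. Since 459 > 137, the predator can invade and persist.

Threshold N = 137; K > 137, so yes, the predator persists.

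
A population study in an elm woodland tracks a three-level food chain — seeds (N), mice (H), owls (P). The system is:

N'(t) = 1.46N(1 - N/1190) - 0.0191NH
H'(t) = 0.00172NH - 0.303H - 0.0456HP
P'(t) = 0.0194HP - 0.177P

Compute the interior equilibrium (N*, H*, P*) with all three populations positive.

From dP/dt = 0: 0.0194H* = 0.177, so H* = 9.12.
From dN/dt = 0: 1.46(1 - N*/1190) = 0.0191·9.12, giving N* = 1190·(1 - 0.119) = 1050.
From dH/dt = 0: 0.00172·1050 - 0.303 = 0.0456P*, so P* = 1.5/0.0456 = 32.9.

N* ≈ 1050, H* ≈ 9.12, P* ≈ 32.9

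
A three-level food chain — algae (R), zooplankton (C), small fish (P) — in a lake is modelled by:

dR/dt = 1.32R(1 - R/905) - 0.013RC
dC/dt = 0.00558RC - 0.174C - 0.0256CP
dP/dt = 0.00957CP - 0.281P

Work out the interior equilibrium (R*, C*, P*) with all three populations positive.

From dP/dt = 0: 0.00957C* = 0.281, so C* = 29.4.
From dR/dt = 0: 1.32(1 - R*/905) = 0.013·29.4, giving R* = 905·(1 - 0.289) = 643.
From dC/dt = 0: 0.00558·643 - 0.174 = 0.0256P*, so P* = 3.42/0.0256 = 133.

R* ≈ 643, C* ≈ 29.4, P* ≈ 133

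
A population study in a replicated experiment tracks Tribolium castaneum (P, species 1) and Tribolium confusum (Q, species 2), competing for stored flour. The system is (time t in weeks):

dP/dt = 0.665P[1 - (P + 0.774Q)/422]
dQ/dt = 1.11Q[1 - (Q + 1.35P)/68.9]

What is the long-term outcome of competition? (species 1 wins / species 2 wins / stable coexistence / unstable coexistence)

species 1 excludes species 2

Compare the nullcline intercepts: K1/α12 = 422/0.774 = 545 > K2 = 68.9; K2/α21 = 68.9/1.35 = 51 < K1 = 422.
Since the inequalities point opposite ways, species 1 can invade but species 2 cannot.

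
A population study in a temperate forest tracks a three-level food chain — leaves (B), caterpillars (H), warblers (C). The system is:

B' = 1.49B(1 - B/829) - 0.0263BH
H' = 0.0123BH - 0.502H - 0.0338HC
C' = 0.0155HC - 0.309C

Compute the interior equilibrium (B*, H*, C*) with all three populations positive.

B* ≈ 537, H* ≈ 19.9, C* ≈ 181

From dC/dt = 0: 0.0155H* = 0.309, so H* = 19.9.
From dB/dt = 0: 1.49(1 - B*/829) = 0.0263·19.9, giving B* = 829·(1 - 0.352) = 537.
From dH/dt = 0: 0.0123·537 - 0.502 = 0.0338C*, so C* = 6.11/0.0338 = 181.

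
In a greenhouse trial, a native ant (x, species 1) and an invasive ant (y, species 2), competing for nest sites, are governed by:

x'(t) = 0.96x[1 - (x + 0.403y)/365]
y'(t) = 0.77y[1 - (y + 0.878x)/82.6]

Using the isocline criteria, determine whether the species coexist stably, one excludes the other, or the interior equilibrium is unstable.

species 1 excludes species 2

Compare the nullcline intercepts: K1/α12 = 365/0.403 = 906 > K2 = 82.6; K2/α21 = 82.6/0.878 = 94.1 < K1 = 365.
Since the inequalities point opposite ways, species 1 can invade but species 2 cannot.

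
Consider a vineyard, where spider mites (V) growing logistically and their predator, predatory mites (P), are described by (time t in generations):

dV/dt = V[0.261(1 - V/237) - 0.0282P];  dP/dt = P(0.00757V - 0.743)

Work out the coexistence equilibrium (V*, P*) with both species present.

From dP/dt = 0 with P > 0: 0.00757V* = 0.743, so V* = 98.2.
Substitute into dV/dt = 0: 0.261(1 - 98.2/237) = 0.0282P*.
The bracket is 0.586, giving P* = 0.153/0.0282 = 5.42.

V* ≈ 98.2, P* ≈ 5.42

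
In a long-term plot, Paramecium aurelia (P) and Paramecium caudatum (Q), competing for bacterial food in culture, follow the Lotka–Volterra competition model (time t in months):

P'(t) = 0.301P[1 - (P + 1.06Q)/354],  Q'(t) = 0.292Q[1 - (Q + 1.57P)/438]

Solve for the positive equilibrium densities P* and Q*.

P* ≈ 166, Q* ≈ 177

Setting both brackets to zero gives the nullclines P + 1.06Q = 354 and 1.57P + Q = 438.
Substituting Q = 438 - 1.57P into the first: P(1 - 1.06·1.57) = 354 - 1.06·438.
So P* = -110/-0.664 = 166, and then Q* = 438 - 1.57·166 = 177.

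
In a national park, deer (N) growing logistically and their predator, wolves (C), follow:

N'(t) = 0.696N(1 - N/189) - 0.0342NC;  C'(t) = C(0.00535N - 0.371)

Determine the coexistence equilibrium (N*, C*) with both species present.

N* ≈ 69.3, C* ≈ 12.9

From dC/dt = 0 with C > 0: 0.00535N* = 0.371, so N* = 69.3.
Substitute into dN/dt = 0: 0.696(1 - 69.3/189) = 0.0342C*.
The bracket is 0.633, giving C* = 0.441/0.0342 = 12.9.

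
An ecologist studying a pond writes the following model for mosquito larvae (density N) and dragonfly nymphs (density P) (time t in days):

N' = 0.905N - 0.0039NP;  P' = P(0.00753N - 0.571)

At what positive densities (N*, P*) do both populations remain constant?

N* ≈ 75.8, P* ≈ 232

Set dP/dt = 0 with P > 0: 0.00753N - 0.571 = 0, so N* = 0.571/0.00753 = 75.8.
Set dN/dt = 0 with N > 0: 0.905 - 0.0039P = 0, so P* = 0.905/0.0039 = 232.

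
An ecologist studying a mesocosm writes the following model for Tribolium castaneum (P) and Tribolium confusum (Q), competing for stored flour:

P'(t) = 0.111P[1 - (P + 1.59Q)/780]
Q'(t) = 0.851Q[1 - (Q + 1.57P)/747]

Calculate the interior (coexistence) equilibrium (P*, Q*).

P* ≈ 272, Q* ≈ 319

Setting both brackets to zero gives the nullclines P + 1.59Q = 780 and 1.57P + Q = 747.
Substituting Q = 747 - 1.57P into the first: P(1 - 1.59·1.57) = 780 - 1.59·747.
So P* = -408/-1.5 = 272, and then Q* = 747 - 1.57·272 = 319.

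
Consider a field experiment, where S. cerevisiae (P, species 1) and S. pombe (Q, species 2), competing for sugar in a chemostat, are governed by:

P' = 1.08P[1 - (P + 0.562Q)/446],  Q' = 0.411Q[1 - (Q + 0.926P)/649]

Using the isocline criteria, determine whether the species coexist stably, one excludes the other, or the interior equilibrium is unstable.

Compare the nullcline intercepts: K1/α12 = 446/0.562 = 794 > K2 = 649; K2/α21 = 649/0.926 = 701 > K1 = 446.
Since both inequalities hold, each species can invade when rare, so the interior equilibrium is stable.

stable coexistence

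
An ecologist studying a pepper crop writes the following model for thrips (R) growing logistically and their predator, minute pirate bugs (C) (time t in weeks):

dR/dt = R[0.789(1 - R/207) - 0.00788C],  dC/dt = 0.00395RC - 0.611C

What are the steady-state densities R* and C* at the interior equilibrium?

From dC/dt = 0 with C > 0: 0.00395R* = 0.611, so R* = 155.
Substitute into dR/dt = 0: 0.789(1 - 155/207) = 0.00788C*.
The bracket is 0.253, giving C* = 0.199/0.00788 = 25.3.

R* ≈ 155, C* ≈ 25.3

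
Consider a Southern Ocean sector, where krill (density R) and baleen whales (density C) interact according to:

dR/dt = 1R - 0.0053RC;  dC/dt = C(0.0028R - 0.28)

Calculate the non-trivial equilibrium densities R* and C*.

R* ≈ 100, C* ≈ 189

Set dC/dt = 0 with C > 0: 0.0028R - 0.28 = 0, so R* = 0.28/0.0028 = 100.
Set dR/dt = 0 with R > 0: 1 - 0.0053C = 0, so C* = 1/0.0053 = 189.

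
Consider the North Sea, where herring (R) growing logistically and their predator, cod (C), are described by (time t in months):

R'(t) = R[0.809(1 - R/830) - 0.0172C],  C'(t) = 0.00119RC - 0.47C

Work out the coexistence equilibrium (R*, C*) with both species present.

From dC/dt = 0 with C > 0: 0.00119R* = 0.47, so R* = 395.
Substitute into dR/dt = 0: 0.809(1 - 395/830) = 0.0172C*.
The bracket is 0.524, giving C* = 0.424/0.0172 = 24.7.

R* ≈ 395, C* ≈ 24.7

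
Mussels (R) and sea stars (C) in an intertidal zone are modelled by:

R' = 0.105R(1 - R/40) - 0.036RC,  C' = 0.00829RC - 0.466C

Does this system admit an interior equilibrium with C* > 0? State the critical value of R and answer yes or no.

Threshold R = 56.2; K < 56.2, so no, the predator goes extinct.

The predator equation gives dC/dt > 0 only when R > 0.466/0.00829 = 56.2.
Without the predator, R → K = 40. Since 40 < 56.2, the predator cannot invade.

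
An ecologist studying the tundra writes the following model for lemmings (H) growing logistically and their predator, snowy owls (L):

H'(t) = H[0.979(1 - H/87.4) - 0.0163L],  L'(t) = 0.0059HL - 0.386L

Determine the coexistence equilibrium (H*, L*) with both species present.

H* ≈ 65.4, L* ≈ 15.1

From dL/dt = 0 with L > 0: 0.0059H* = 0.386, so H* = 65.4.
Substitute into dH/dt = 0: 0.979(1 - 65.4/87.4) = 0.0163L*.
The bracket is 0.251, giving L* = 0.246/0.0163 = 15.1.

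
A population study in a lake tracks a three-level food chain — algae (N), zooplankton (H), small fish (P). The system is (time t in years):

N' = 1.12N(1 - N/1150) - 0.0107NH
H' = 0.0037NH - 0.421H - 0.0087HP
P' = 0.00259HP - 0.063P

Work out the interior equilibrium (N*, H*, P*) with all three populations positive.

N* ≈ 883, H* ≈ 24.3, P* ≈ 327

From dP/dt = 0: 0.00259H* = 0.063, so H* = 24.3.
From dN/dt = 0: 1.12(1 - N*/1150) = 0.0107·24.3, giving N* = 1150·(1 - 0.232) = 883.
From dH/dt = 0: 0.0037·883 - 0.421 = 0.0087P*, so P* = 2.85/0.0087 = 327.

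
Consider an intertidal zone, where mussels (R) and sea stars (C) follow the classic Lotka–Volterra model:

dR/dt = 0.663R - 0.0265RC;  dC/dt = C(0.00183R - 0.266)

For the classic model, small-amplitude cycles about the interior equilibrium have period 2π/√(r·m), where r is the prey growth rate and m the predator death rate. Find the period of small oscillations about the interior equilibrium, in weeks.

T ≈ 15 weeks

Here r = 0.663 and m = 0.266, so r·m = 0.176.
ω = √0.176 = 0.42 per week, hence T = 2π/ω ≈ 15 weeks.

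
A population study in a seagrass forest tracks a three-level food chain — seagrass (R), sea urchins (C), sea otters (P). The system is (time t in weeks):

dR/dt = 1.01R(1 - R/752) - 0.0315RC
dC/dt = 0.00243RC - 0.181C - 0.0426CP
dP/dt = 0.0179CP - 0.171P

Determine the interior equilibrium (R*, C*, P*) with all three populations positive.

R* ≈ 528, C* ≈ 9.55, P* ≈ 25.9

From dP/dt = 0: 0.0179C* = 0.171, so C* = 9.55.
From dR/dt = 0: 1.01(1 - R*/752) = 0.0315·9.55, giving R* = 752·(1 - 0.298) = 528.
From dC/dt = 0: 0.00243·528 - 0.181 = 0.0426P*, so P* = 1.1/0.0426 = 25.9.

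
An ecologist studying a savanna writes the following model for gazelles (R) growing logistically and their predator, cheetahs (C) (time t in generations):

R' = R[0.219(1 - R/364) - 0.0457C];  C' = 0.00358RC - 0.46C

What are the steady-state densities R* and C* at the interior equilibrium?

R* ≈ 128, C* ≈ 3.1

From dC/dt = 0 with C > 0: 0.00358R* = 0.46, so R* = 128.
Substitute into dR/dt = 0: 0.219(1 - 128/364) = 0.0457C*.
The bracket is 0.647, giving C* = 0.142/0.0457 = 3.1.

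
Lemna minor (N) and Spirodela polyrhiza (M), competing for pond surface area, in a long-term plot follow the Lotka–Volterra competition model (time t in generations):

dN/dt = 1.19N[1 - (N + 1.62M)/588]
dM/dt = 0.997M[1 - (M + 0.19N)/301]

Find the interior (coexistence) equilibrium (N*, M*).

Setting both brackets to zero gives the nullclines N + 1.62M = 588 and 0.19N + M = 301.
Substituting M = 301 - 0.19N into the first: N(1 - 1.62·0.19) = 588 - 1.62·301.
So N* = 100/0.692 = 145, and then M* = 301 - 0.19·145 = 273.

N* ≈ 145, M* ≈ 273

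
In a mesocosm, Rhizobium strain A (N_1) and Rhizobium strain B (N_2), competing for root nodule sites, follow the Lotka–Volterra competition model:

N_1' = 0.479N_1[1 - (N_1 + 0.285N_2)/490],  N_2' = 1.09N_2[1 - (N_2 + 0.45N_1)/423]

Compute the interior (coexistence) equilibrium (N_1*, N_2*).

N_1* ≈ 424, N_2* ≈ 232

Setting both brackets to zero gives the nullclines N_1 + 0.285N_2 = 490 and 0.45N_1 + N_2 = 423.
Substituting N_2 = 423 - 0.45N_1 into the first: N_1(1 - 0.285·0.45) = 490 - 0.285·423.
So N_1* = 369/0.872 = 424, and then N_2* = 423 - 0.45·424 = 232.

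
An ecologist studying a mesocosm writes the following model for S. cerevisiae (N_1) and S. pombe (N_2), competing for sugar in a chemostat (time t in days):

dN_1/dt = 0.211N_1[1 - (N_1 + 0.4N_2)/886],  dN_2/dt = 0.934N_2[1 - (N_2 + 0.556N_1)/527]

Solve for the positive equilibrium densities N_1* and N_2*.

Setting both brackets to zero gives the nullclines N_1 + 0.4N_2 = 886 and 0.556N_1 + N_2 = 527.
Substituting N_2 = 527 - 0.556N_1 into the first: N_1(1 - 0.4·0.556) = 886 - 0.4·527.
So N_1* = 675/0.778 = 868, and then N_2* = 527 - 0.556·868 = 44.2.

N_1* ≈ 868, N_2* ≈ 44.2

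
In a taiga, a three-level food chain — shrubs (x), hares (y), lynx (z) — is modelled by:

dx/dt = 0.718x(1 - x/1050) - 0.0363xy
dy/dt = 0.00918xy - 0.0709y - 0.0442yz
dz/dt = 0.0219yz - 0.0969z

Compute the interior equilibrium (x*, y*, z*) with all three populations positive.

x* ≈ 815, y* ≈ 4.42, z* ≈ 168

From dz/dt = 0: 0.0219y* = 0.0969, so y* = 4.42.
From dx/dt = 0: 0.718(1 - x*/1050) = 0.0363·4.42, giving x* = 1050·(1 - 0.224) = 815.
From dy/dt = 0: 0.00918·815 - 0.0709 = 0.0442z*, so z* = 7.41/0.0442 = 168.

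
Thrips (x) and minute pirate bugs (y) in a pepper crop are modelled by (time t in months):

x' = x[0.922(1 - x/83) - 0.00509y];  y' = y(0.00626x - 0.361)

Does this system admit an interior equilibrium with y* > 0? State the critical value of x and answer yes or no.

The predator equation gives dy/dt > 0 only when x > 0.361/0.00626 = 57.7.
Without the predator, x → K = 83. Since 83 > 57.7, the predator can invade and persist.

Threshold x = 57.7; K > 57.7, so yes, the predator persists.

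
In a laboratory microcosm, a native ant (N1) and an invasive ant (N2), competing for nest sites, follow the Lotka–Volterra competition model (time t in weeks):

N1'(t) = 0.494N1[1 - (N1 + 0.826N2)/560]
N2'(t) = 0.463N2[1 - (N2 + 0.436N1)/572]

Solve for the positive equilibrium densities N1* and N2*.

Setting both brackets to zero gives the nullclines N1 + 0.826N2 = 560 and 0.436N1 + N2 = 572.
Substituting N2 = 572 - 0.436N1 into the first: N1(1 - 0.826·0.436) = 560 - 0.826·572.
So N1* = 87.5/0.64 = 137, and then N2* = 572 - 0.436·137 = 512.

N1* ≈ 137, N2* ≈ 512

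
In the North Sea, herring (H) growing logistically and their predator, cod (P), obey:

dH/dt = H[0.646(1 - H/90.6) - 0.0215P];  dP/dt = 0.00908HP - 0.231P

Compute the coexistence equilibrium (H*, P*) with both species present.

From dP/dt = 0 with P > 0: 0.00908H* = 0.231, so H* = 25.4.
Substitute into dH/dt = 0: 0.646(1 - 25.4/90.6) = 0.0215P*.
The bracket is 0.719, giving P* = 0.465/0.0215 = 21.6.

H* ≈ 25.4, P* ≈ 21.6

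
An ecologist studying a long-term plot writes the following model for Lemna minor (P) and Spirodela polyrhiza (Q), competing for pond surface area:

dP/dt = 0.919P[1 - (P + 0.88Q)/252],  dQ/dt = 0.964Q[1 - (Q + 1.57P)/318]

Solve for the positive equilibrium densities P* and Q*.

Setting both brackets to zero gives the nullclines P + 0.88Q = 252 and 1.57P + Q = 318.
Substituting Q = 318 - 1.57P into the first: P(1 - 0.88·1.57) = 252 - 0.88·318.
So P* = -27.8/-0.382 = 73, and then Q* = 318 - 1.57·73 = 203.

P* ≈ 73, Q* ≈ 203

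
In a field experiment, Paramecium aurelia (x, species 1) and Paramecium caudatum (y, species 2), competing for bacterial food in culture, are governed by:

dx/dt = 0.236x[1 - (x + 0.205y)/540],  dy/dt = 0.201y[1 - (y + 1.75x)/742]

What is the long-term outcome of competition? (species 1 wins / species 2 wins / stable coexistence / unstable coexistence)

species 1 excludes species 2

Compare the nullcline intercepts: K1/α12 = 540/0.205 = 2630 > K2 = 742; K2/α21 = 742/1.75 = 424 < K1 = 540.
Since the inequalities point opposite ways, species 1 can invade but species 2 cannot.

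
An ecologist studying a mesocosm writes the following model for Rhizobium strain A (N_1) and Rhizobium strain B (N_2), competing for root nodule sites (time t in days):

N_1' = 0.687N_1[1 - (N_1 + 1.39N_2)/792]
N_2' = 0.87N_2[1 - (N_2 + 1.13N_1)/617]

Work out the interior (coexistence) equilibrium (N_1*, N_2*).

Setting both brackets to zero gives the nullclines N_1 + 1.39N_2 = 792 and 1.13N_1 + N_2 = 617.
Substituting N_2 = 617 - 1.13N_1 into the first: N_1(1 - 1.39·1.13) = 792 - 1.39·617.
So N_1* = -65.6/-0.571 = 115, and then N_2* = 617 - 1.13·115 = 487.

N_1* ≈ 115, N_2* ≈ 487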